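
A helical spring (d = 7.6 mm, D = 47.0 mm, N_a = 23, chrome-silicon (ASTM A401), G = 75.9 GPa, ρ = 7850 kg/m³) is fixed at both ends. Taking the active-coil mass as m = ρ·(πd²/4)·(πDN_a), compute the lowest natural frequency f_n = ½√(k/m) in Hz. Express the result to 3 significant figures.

52.3 Hz

k = Gd⁴/(8D³N_a) = (75.9×10³)(7.6⁴)/(8·47.0³·23) = 13.255 N/mm = 13255 N/m
Wire length L = πDN_a = π·47.0·23 = 3396.1 mm
m = ρ·(πd²/4)·L = 7850 × 45.365×10⁻⁶ m² × 3.3961 m = 1.2094 kg
f_n = ½√(k/m) = 0.5·√(13255/1.2094) = 0.5·√(10960) = 52.346 Hz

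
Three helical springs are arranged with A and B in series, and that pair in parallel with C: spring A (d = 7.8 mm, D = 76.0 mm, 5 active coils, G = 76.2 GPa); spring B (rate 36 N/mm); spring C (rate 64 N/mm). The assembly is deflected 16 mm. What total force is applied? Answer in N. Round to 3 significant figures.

k_A = Gd⁴/(8D³N_a) = (76.2×10³)(7.8⁴)/(8·76.0³·5) = 16.063 N/mm
Springs A,B series: k_AB = 1/(1/16.063+1/36) = 11.107 N/mm; parallel with C: k_eq = 11.107+64 = 75.107 N/mm
F = k_eq·δ = 75.107·16 = 1201.7 N

1200 N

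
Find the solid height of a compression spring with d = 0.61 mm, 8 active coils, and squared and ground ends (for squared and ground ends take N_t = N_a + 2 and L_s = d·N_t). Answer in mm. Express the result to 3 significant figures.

squared and ground ends: N_t = N_a + 2 = 8 + 2 = 10
L_s = d·N_t = 0.61 × 10 = 6.1 mm

6.10 mm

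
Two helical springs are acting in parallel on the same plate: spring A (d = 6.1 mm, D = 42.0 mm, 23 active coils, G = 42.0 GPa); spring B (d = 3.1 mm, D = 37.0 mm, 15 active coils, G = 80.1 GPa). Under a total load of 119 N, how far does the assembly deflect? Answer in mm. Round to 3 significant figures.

k_A = Gd⁴/(8D³N_a) = (42.0×10³)(6.1⁴)/(8·42.0³·23) = 4.2658 N/mm
k_B = Gd⁴/(8D³N_a) = (80.1×10³)(3.1⁴)/(8·37.0³·15) = 1.217 N/mm
Parallel: k_eq = 4.2658 + 1.217 = 5.4828 N/mm
δ = F/k_eq = 119/5.4828 = 21.704 mm

21.7 mm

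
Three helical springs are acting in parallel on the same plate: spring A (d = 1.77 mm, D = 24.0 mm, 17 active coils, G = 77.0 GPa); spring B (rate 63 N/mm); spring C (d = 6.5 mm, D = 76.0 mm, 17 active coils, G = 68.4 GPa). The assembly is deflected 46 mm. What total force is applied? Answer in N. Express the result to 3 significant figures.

3010 N

k_A = Gd⁴/(8D³N_a) = (77.0×10³)(1.77⁴)/(8·24.0³·17) = 0.40199 N/mm
k_C = Gd⁴/(8D³N_a) = (68.4×10³)(6.5⁴)/(8·76.0³·17) = 2.0452 N/mm
Parallel: k_eq = 0.40199 + 63 + 2.0452 = 65.447 N/mm
F = k_eq·δ = 65.447·46 = 3010.6 N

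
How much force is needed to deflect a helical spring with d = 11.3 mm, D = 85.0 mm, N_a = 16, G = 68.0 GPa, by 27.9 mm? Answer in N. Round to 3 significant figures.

k = Gd⁴/(8D³N_a) = (68.0×10³)(11.3⁴)/(8·85.0³·16) = 14.104 N/mm
F = k·δ = 14.104 × 27.9 = 393.51 N

394 N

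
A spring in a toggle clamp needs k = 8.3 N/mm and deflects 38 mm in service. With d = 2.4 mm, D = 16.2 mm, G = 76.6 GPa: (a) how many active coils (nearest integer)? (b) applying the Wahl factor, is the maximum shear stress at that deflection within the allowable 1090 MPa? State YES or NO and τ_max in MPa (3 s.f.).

N_a = Gd⁴/(8D³k) = (76.6×10³)(2.4⁴)/(8·16.2³·8.3) = 9.002 → N_a = 9
Actual rate k = Gd⁴/(8D³·9) = 8.3023 N/mm
Working load F = kδ = 8.3023·38 = 315.49 N
C = 16.2/2.4 = 6.7500; K_W = (4C−1)/(4C−4)+0.615/C = 1.2215
τ_max = K_W·8FD/(πd³) = 1.2215·941.46 = 1150 MPa
τ_max > 1090 MPa → exceeds allowable

(a) 9 coils; (b) NO, τ_max = 1150 MPa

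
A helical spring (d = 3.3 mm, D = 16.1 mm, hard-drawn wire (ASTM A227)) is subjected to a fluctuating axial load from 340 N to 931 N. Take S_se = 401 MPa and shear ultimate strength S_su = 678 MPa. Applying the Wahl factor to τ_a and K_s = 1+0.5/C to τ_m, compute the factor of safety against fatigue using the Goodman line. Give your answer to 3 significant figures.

0.437

C = D/d = 16.1/3.3 = 4.8788; K_W = (4C−1)/(4C−4)+0.615/C = 1.3194; K_s = 1+0.5/C = 1.1025
F_a = (F_max−F_min)/2 = 295.5 N; F_m = (F_max+F_min)/2 = 635.5 N
τ_a = K_W·8F_aD/(πd³) = 1.3194 × 337.12 = 444.8 MPa
τ_m = K_s·8F_mD/(πd³) = 1.1025 × 725 = 799.3 MPa
Goodman: 1/n_f = τ_a/S_se + τ_m/S_su = 444.8/401 + 799.3/678 = 1.10922 + 1.17892 = 2.2881
n_f = 1/2.2881 = 0.437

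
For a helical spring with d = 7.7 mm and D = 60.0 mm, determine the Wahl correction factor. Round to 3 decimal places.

1.189

C = D/d = 60.0/7.7 = 7.7922
K_W = (4C−1)/(4C−4) + 0.615/C = 30.169/27.169 + 0.0789 = 1.1893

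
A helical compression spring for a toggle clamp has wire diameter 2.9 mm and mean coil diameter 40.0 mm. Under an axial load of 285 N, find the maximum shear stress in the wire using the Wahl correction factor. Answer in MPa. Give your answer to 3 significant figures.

1310 MPa

Spring index C = D/d = 40.0/2.9 = 13.7931
K_W = (4C−1)/(4C−4) + 0.615/C = 54.172/51.172 + 0.0446 = 1.1032
τ₀ = 8FD/(πd³) = 8·285·40.0/(π·2.9³) = 91200/76.62 = 1190.3 MPa
τ_max = K·τ₀ = 1.1032 × 1190.3 = 1313.1 MPa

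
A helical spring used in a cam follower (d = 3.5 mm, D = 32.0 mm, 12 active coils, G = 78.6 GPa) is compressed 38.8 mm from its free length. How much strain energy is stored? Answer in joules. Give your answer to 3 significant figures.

2.82 J

k = Gd⁴/(8D³N_a) = (78.6×10³)(3.5⁴)/(8·32.0³·12) = 3.7495 N/mm
U = ½kδ² = 0.5 × 3.7495 × 38.8² = 2822.3 N·mm = 2.8223 J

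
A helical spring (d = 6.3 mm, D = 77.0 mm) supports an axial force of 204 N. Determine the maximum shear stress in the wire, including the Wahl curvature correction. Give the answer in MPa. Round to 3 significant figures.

Spring index C = D/d = 77.0/6.3 = 12.2222
K_W = (4C−1)/(4C−4) + 0.615/C = 47.889/44.889 + 0.0503 = 1.1171
τ₀ = 8FD/(πd³) = 8·204·77.0/(π·6.3³) = 125664/785.55 = 159.97 MPa
τ_max = K·τ₀ = 1.1171 × 159.97 = 178.71 MPa

179 MPa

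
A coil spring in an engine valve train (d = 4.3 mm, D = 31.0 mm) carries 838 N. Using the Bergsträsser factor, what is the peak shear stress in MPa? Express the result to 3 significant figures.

Spring index C = D/d = 31.0/4.3 = 7.2093
K_B = (4C+2)/(4C−3) = 30.837/25.837 = 1.1935
τ₀ = 8FD/(πd³) = 8·838·31.0/(π·4.3³) = 207824/249.78 = 832.03 MPa
τ_max = K·τ₀ = 1.1935 × 832.03 = 993.05 MPa

993 MPa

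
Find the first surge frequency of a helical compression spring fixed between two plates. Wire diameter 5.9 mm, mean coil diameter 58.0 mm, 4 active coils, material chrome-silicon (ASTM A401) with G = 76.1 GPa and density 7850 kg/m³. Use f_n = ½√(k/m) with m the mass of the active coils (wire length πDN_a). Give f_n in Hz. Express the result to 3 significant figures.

k = Gd⁴/(8D³N_a) = (76.1×10³)(5.9⁴)/(8·58.0³·4) = 14.769 N/mm = 14769 N/m
Wire length L = πDN_a = π·58.0·4 = 728.85 mm
m = ρ·(πd²/4)·L = 7850 × 27.34×10⁻⁶ m² × 0.72885 m = 0.15642 kg
f_n = ½√(k/m) = 0.5·√(14769/0.15642) = 0.5·√(94419) = 153.64 Hz

154 Hz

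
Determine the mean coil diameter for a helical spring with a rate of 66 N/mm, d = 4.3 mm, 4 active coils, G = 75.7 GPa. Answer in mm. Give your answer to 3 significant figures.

23.1 mm

D = (Gd⁴/(8N_a·k))^(1/3) = (75.7×10³·4.3⁴/(8·4·66))^(1/3)
  = (12253.9)^(1/3) = 23.0547 mm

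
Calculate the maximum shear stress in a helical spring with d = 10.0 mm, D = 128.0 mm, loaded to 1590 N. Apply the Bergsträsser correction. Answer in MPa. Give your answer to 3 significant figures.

Spring index C = D/d = 128.0/10.0 = 12.8000
K_B = (4C+2)/(4C−3) = 53.200/48.200 = 1.1037
τ₀ = 8FD/(πd³) = 8·1590·128.0/(π·10.0³) = 1.62816e+06/3141.6 = 518.26 MPa
τ_max = K·τ₀ = 1.1037 × 518.26 = 572.02 MPa

572 MPa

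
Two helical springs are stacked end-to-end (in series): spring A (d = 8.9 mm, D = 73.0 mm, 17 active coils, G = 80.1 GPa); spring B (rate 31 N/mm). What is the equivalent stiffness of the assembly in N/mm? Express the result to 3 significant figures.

7.27 N/mm

k_A = Gd⁴/(8D³N_a) = (80.1×10³)(8.9⁴)/(8·73.0³·17) = 9.4992 N/mm
Series: 1/k_eq = 1/9.4992 + 1/31 = 0.13753; k_eq = 7.2711 N/mm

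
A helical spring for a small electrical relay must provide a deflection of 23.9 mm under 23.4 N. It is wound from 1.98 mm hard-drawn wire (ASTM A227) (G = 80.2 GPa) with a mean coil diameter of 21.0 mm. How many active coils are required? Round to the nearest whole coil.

17

Required rate k = F/δ = 23.4/23.9 = 0.97908 N/mm
N_a = Gd⁴/(8D³k) = (80.2×10³ × 1.98⁴)/(8 × 21.0³ × 0.97908)
    = 1.23264e+06 / 72538 = 16.99 → 17 coils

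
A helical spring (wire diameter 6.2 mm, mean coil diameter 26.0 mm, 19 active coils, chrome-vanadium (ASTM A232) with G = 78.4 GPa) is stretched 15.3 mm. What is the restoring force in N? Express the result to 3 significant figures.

k = Gd⁴/(8D³N_a) = (78.4×10³)(6.2⁴)/(8·26.0³·19) = 43.363 N/mm
F = k·δ = 43.363 × 15.3 = 663.45 N

663 N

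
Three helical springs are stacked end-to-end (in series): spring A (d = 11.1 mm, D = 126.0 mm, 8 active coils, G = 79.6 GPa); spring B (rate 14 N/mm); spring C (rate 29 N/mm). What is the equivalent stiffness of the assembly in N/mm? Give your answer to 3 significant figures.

4.72 N/mm

k_A = Gd⁴/(8D³N_a) = (79.6×10³)(11.1⁴)/(8·126.0³·8) = 9.4387 N/mm
Series: 1/k_eq = 1/9.4387 + 1/14 + 1/29 = 0.21186; k_eq = 4.7201 N/mm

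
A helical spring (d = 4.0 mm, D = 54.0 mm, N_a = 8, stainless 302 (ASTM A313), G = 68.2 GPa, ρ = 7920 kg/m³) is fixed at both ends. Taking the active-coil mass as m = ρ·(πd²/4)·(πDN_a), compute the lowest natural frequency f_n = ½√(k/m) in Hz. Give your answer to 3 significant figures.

k = Gd⁴/(8D³N_a) = (68.2×10³)(4.0⁴)/(8·54.0³·8) = 1.7325 N/mm = 1732.5 N/m
Wire length L = πDN_a = π·54.0·8 = 1357.2 mm
m = ρ·(πd²/4)·L = 7920 × 12.566×10⁻⁶ m² × 1.3572 m = 0.13507 kg
f_n = ½√(k/m) = 0.5·√(1732.5/0.13507) = 0.5·√(12826) = 56.626 Hz

56.6 Hz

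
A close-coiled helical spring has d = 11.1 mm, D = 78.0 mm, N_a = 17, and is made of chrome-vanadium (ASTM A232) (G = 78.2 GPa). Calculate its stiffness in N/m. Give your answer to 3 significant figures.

18400 N/m

k = Gd⁴/(8D³N_a) = (78.2×10³ × 11.1⁴) / (8 × 78.0³ × 17)
  = 1.18713e+09 / 6.45391e+07 = 18.394 N/mm = 18394 N/m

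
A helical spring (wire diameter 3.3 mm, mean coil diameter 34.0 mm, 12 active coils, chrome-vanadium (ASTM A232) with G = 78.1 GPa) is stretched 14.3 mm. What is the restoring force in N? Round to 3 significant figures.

k = Gd⁴/(8D³N_a) = (78.1×10³)(3.3⁴)/(8·34.0³·12) = 2.4547 N/mm
F = k·δ = 2.4547 × 14.3 = 35.102 N

35.1 N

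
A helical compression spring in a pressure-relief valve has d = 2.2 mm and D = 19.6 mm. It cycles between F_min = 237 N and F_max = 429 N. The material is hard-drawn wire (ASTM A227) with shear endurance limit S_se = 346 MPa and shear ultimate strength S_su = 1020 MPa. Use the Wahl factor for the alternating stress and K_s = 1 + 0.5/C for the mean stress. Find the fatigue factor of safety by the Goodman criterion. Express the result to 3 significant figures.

0.320

C = D/d = 19.6/2.2 = 8.9091; K_W = (4C−1)/(4C−4)+0.615/C = 1.1639; K_s = 1+0.5/C = 1.0561
F_a = (F_max−F_min)/2 = 96 N; F_m = (F_max+F_min)/2 = 333 N
τ_a = K_W·8F_aD/(πd³) = 1.1639 × 449.99 = 523.72 MPa
τ_m = K_s·8F_mD/(πd³) = 1.0561 × 1560.9 = 1648.5 MPa
Goodman: 1/n_f = τ_a/S_se + τ_m/S_su = 523.72/346 + 1648.5/1020 = 1.51364 + 1.61617 = 3.1298
n_f = 1/3.1298 = 0.3195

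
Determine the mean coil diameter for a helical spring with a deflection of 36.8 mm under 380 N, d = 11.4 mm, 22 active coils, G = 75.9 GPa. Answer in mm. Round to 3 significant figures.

89.0 mm

Required rate k = F/δ = 380/36.8 = 10.326 N/mm
D = (Gd⁴/(8N_a·k))^(1/3) = (75.9×10³·11.4⁴/(8·22·10.326))^(1/3)
  = (705363)^(1/3) = 89.0166 mm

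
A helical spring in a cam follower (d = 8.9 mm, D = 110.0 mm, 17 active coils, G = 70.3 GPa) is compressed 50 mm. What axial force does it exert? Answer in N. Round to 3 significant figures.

k = Gd⁴/(8D³N_a) = (70.3×10³)(8.9⁴)/(8·110.0³·17) = 2.4367 N/mm
F = k·δ = 2.4367 × 50 = 121.83 N

122 N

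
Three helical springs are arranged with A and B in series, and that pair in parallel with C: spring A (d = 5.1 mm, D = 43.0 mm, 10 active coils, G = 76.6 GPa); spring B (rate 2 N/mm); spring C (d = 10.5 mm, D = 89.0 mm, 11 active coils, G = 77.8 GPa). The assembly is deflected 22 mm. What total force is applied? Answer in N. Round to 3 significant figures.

371 N

k_A = Gd⁴/(8D³N_a) = (76.6×10³)(5.1⁴)/(8·43.0³·10) = 8.1473 N/mm
k_C = Gd⁴/(8D³N_a) = (77.8×10³)(10.5⁴)/(8·89.0³·11) = 15.243 N/mm
Springs A,B series: k_AB = 1/(1/8.1473+1/2) = 1.6058 N/mm; parallel with C: k_eq = 1.6058+15.243 = 16.849 N/mm
F = k_eq·δ = 16.849·22 = 370.68 N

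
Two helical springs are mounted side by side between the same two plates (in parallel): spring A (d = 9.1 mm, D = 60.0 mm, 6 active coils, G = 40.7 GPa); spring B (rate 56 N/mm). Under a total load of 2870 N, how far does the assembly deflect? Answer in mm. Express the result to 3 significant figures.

34.6 mm

k_A = Gd⁴/(8D³N_a) = (40.7×10³)(9.1⁴)/(8·60.0³·6) = 26.919 N/mm
Parallel: k_eq = 26.919 + 56 = 82.919 N/mm
δ = F/k_eq = 2870/82.919 = 34.612 mm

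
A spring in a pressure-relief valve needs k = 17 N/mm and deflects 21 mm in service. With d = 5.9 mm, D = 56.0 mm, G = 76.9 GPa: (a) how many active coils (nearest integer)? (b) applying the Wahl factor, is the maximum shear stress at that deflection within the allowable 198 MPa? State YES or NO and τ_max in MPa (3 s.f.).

N_a = Gd⁴/(8D³k) = (76.9×10³)(5.9⁴)/(8·56.0³·17) = 3.901 → N_a = 4
Actual rate k = Gd⁴/(8D³·4) = 16.581 N/mm
Working load F = kδ = 16.581·21 = 348.21 N
C = 56.0/5.9 = 9.4915; K_W = (4C−1)/(4C−4)+0.615/C = 1.1531
τ_max = K_W·8FD/(πd³) = 1.1531·241.78 = 278.8 MPa
τ_max > 198 MPa → exceeds allowable

(a) 4 coils; (b) NO, τ_max = 279 MPa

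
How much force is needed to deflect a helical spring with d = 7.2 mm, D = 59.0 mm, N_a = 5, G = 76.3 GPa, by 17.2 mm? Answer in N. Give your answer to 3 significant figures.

429 N

k = Gd⁴/(8D³N_a) = (76.3×10³)(7.2⁴)/(8·59.0³·5) = 24.96 N/mm
F = k·δ = 24.96 × 17.2 = 429.31 N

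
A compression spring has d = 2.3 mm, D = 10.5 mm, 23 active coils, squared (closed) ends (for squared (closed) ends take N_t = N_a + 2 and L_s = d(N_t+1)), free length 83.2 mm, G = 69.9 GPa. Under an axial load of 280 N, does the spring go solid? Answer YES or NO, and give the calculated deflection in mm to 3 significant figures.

YES, δ = 30.5 mm

k = Gd⁴/(8D³N_a) = (69.9×10³)(2.3⁴)/(8·10.5³·23) = 9.1834 N/mm
N_t = 25; L_s = 2.3·26 = 59.8 mm; δ_solid = L₀ − L_s = 83.2 − 59.8 = 23.4 mm
δ = F/k = 280/9.1834 = 30.49 mm
δ ≥ δ_solid → spring goes solid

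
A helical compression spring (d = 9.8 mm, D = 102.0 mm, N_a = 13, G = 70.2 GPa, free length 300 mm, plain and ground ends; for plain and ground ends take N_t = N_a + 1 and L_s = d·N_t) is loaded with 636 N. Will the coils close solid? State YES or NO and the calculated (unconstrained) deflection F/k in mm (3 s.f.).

NO, δ = 108 mm

k = Gd⁴/(8D³N_a) = (70.2×10³)(9.8⁴)/(8·102.0³·13) = 5.8669 N/mm
N_t = 14; L_s = 9.8·14 = 137.2 mm; δ_solid = L₀ − L_s = 300 − 137.2 = 162.8 mm
δ = F/k = 636/5.8669 = 108.41 mm
δ < δ_solid → spring does not go solid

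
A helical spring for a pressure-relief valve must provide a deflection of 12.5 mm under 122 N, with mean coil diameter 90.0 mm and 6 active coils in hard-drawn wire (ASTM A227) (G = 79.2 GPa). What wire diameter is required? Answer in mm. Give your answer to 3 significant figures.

Required rate k = F/δ = 122/12.5 = 9.76 N/mm
d = (8D³N_a·k / G)^(1/4) = (8·90.0³·6·9.76 / (79.2×10³))^0.25
  = (4312.1)^0.25 = 8.1035 mm

8.10 mm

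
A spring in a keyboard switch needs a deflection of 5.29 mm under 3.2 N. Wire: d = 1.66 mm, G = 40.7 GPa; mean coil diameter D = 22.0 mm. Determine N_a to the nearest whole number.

Required rate k = F/δ = 3.2/5.29 = 0.60491 N/mm
N_a = Gd⁴/(8D³k) = (40.7×10³ × 1.66⁴)/(8 × 22.0³ × 0.60491)
    = 309049 / 51529.1 = 5.998 → 6 coils

6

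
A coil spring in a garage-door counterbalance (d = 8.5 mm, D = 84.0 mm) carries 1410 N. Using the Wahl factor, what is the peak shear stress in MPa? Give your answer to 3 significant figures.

Spring index C = D/d = 84.0/8.5 = 9.8824
K_W = (4C−1)/(4C−4) + 0.615/C = 38.529/35.529 + 0.0622 = 1.1467
τ₀ = 8FD/(πd³) = 8·1410·84.0/(π·8.5³) = 947520/1929.3 = 491.11 MPa
τ_max = K·τ₀ = 1.1467 × 491.11 = 563.14 MPa

563 MPa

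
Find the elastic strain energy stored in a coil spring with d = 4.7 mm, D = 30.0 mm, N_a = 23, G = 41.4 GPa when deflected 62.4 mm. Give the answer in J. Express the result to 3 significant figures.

k = Gd⁴/(8D³N_a) = (41.4×10³)(4.7⁴)/(8·30.0³·23) = 4.0664 N/mm
U = ½kδ² = 0.5 × 4.0664 × 62.4² = 7916.8 N·mm = 7.9168 J

7.92 J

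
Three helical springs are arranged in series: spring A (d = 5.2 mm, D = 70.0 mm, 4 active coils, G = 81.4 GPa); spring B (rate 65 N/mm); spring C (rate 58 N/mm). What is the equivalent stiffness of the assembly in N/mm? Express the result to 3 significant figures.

k_A = Gd⁴/(8D³N_a) = (81.4×10³)(5.2⁴)/(8·70.0³·4) = 5.4224 N/mm
Series: 1/k_eq = 1/5.4224 + 1/65 + 1/58 = 0.21705; k_eq = 4.6073 N/mm

4.61 N/mm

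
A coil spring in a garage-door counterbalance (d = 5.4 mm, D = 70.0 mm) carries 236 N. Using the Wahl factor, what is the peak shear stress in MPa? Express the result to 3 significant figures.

297 MPa

Spring index C = D/d = 70.0/5.4 = 12.9630
K_W = (4C−1)/(4C−4) + 0.615/C = 50.852/47.852 + 0.0474 = 1.1101
τ₀ = 8FD/(πd³) = 8·236·70.0/(π·5.4³) = 132160/494.69 = 267.16 MPa
τ_max = K·τ₀ = 1.1101 × 267.16 = 296.58 MPa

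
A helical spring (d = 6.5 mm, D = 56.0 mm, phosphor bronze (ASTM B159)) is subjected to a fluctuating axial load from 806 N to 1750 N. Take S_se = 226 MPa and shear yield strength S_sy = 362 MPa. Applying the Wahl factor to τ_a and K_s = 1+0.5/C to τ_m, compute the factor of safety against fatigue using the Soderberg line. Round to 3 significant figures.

0.312

C = D/d = 56.0/6.5 = 8.6154; K_W = (4C−1)/(4C−4)+0.615/C = 1.1699; K_s = 1+0.5/C = 1.0580
F_a = (F_max−F_min)/2 = 472 N; F_m = (F_max+F_min)/2 = 1278 N
τ_a = K_W·8F_aD/(πd³) = 1.1699 × 245.09 = 286.73 MPa
τ_m = K_s·8F_mD/(πd³) = 1.0580 × 663.62 = 702.13 MPa
Soderberg: 1/n_f = τ_a/S_se + τ_m/S_sy = 286.73/226 + 702.13/362 = 1.26870 + 1.93959 = 3.2083
n_f = 1/3.2083 = 0.3117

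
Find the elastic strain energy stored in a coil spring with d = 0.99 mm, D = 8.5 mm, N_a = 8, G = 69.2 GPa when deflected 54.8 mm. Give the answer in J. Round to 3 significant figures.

2.54 J

k = Gd⁴/(8D³N_a) = (69.2×10³)(0.99⁴)/(8·8.5³·8) = 1.6913 N/mm
U = ½kδ² = 0.5 × 1.6913 × 54.8² = 2539.5 N·mm = 2.5395 J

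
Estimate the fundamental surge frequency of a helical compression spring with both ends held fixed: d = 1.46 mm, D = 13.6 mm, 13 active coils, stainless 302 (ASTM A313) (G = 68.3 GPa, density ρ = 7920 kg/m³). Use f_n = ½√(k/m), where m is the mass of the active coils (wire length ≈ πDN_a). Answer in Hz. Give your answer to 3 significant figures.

k = Gd⁴/(8D³N_a) = (68.3×10³)(1.46⁴)/(8·13.6³·13) = 1.1863 N/mm = 1186.3 N/m
Wire length L = πDN_a = π·13.6·13 = 555.43 mm
m = ρ·(πd²/4)·L = 7920 × 1.6742×10⁻⁶ m² × 0.55543 m = 0.0073647 kg
f_n = ½√(k/m) = 0.5·√(1186.3/0.0073647) = 0.5·√(1.6108e+05) = 200.67 Hz

201 Hz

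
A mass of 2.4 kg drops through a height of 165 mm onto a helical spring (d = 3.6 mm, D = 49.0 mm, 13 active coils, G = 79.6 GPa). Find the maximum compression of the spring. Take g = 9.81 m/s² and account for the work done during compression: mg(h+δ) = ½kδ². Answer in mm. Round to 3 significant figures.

109 mm

k = Gd⁴/(8D³N_a) = (79.6×10³)(3.6⁴)/(8·49.0³·13) = 1.0927 N/mm
W = mg = 2.4 × 9.81 = 23.544 N
½kδ² − Wδ − Wh = 0 → δ = (W + √(W² + 2kWh))/k
δ = (23.544 + √(554.32 + 8489.77))/1.0927 = (23.544 + 95.1)/1.0927 = 108.58 mm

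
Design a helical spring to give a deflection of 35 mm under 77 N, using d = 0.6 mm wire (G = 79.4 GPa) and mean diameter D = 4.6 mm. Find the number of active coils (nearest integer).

6

Required rate k = F/δ = 77/35 = 2.2 N/mm
N_a = Gd⁴/(8D³k) = (79.4×10³ × 0.6⁴)/(8 × 4.6³ × 2.2)
    = 10290.2 / 1713.11 = 6.007 → 6 coils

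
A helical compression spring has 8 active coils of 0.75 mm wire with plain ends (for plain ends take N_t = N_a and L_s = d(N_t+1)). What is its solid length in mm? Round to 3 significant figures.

plain ends: N_t = N_a = 8
L_s = d·(N_t+1) = 0.75 × 9 = 6.75 mm

6.75 mm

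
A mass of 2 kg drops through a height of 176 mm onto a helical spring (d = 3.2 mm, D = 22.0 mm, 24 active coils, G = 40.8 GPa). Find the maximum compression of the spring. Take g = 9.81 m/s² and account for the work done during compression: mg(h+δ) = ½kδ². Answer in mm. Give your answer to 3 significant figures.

k = Gd⁴/(8D³N_a) = (40.8×10³)(3.2⁴)/(8·22.0³·24) = 2.0926 N/mm
W = mg = 2 × 9.81 = 19.62 N
½kδ² − Wδ − Wh = 0 → δ = (W + √(W² + 2kWh))/k
δ = (19.62 + √(384.94 + 14452.2))/2.0926 = (19.62 + 121.81)/2.0926 = 67.584 mm

67.6 mm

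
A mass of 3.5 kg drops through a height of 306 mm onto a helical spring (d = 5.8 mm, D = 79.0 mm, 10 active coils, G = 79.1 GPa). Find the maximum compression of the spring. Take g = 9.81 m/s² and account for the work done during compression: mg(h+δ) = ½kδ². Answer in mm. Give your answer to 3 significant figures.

113 mm

k = Gd⁴/(8D³N_a) = (79.1×10³)(5.8⁴)/(8·79.0³·10) = 2.2694 N/mm
W = mg = 3.5 × 9.81 = 34.335 N
½kδ² − Wδ − Wh = 0 → δ = (W + √(W² + 2kWh))/k
δ = (34.335 + √(1178.9 + 47687.6))/2.2694 = (34.335 + 221.06)/2.2694 = 112.54 mm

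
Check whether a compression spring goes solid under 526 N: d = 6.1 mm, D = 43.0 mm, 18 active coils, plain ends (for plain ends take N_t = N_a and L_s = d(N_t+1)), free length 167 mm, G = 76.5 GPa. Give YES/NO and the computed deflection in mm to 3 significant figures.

k = Gd⁴/(8D³N_a) = (76.5×10³)(6.1⁴)/(8·43.0³·18) = 9.2515 N/mm
N_t = 18; L_s = 6.1·19 = 115.9 mm; δ_solid = L₀ − L_s = 167 − 115.9 = 51.1 mm
δ = F/k = 526/9.2515 = 56.856 mm
δ ≥ δ_solid → spring goes solid

YES, δ = 56.9 mm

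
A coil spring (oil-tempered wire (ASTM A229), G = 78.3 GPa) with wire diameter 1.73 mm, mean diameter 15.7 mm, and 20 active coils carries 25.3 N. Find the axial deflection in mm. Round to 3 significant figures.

k = Gd⁴/(8D³N_a) = (78.3×10³)(1.73⁴)/(8·15.7³·20) = 1.1327 N/mm
δ = F/k = 25.3 / 1.1327 = 22.335 mm

22.3 mm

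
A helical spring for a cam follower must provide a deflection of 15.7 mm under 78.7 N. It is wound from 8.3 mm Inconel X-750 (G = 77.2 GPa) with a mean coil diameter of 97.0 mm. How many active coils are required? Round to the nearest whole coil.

10

Required rate k = F/δ = 78.7/15.7 = 5.0127 N/mm
N_a = Gd⁴/(8D³k) = (77.2×10³ × 8.3⁴)/(8 × 97.0³ × 5.0127)
    = 3.66378e+08 / 3.65999e+07 = 10.01 → 10 coils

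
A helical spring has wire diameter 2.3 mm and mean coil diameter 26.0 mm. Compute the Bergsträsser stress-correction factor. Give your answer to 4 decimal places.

C = D/d = 26.0/2.3 = 11.3043
K_B = (4C+2)/(4C−3) = 47.217/42.217 = 1.1184

1.1184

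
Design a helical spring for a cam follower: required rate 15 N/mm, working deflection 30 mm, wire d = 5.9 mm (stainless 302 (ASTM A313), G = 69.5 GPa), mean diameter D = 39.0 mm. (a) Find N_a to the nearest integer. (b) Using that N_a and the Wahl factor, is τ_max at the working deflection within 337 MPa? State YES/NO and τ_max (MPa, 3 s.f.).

(a) 12 coils; (b) YES, τ_max = 263 MPa

N_a = Gd⁴/(8D³k) = (69.5×10³)(5.9⁴)/(8·39.0³·15) = 11.83 → N_a = 12
Actual rate k = Gd⁴/(8D³·12) = 14.789 N/mm
Working load F = kδ = 14.789·30 = 443.66 N
C = 39.0/5.9 = 6.6102; K_W = (4C−1)/(4C−4)+0.615/C = 1.2267
τ_max = K_W·8FD/(πd³) = 1.2267·214.53 = 263.18 MPa
τ_max ≤ 337 MPa → acceptable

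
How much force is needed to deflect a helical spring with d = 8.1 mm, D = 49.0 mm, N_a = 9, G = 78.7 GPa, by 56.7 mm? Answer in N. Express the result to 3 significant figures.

2270 N

k = Gd⁴/(8D³N_a) = (78.7×10³)(8.1⁴)/(8·49.0³·9) = 39.994 N/mm
F = k·δ = 39.994 × 56.7 = 2267.7 N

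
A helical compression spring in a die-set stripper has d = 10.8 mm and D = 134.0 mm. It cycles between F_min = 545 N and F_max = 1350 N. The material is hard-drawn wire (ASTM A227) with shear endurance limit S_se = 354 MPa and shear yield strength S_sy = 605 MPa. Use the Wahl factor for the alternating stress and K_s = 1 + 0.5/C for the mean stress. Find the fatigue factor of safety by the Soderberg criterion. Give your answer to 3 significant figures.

1.27

C = D/d = 134.0/10.8 = 12.4074; K_W = (4C−1)/(4C−4)+0.615/C = 1.1153; K_s = 1+0.5/C = 1.0403
F_a = (F_max−F_min)/2 = 402.5 N; F_m = (F_max+F_min)/2 = 947.5 N
τ_a = K_W·8F_aD/(πd³) = 1.1153 × 109.03 = 121.6 MPa
τ_m = K_s·8F_mD/(πd³) = 1.0403 × 256.66 = 267 MPa
Soderberg: 1/n_f = τ_a/S_se + τ_m/S_sy = 121.6/354 + 267/605 = 0.34351 + 0.44132 = 0.78483
n_f = 1/0.78483 = 1.274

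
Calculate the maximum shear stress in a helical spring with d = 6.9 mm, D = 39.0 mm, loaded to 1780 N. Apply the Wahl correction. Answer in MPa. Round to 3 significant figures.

Spring index C = D/d = 39.0/6.9 = 5.6522
K_W = (4C−1)/(4C−4) + 0.615/C = 21.609/18.609 + 0.1088 = 1.2700
τ₀ = 8FD/(πd³) = 8·1780·39.0/(π·6.9³) = 555360/1032 = 538.12 MPa
τ_max = K·τ₀ = 1.2700 × 538.12 = 683.42 MPa

683 MPa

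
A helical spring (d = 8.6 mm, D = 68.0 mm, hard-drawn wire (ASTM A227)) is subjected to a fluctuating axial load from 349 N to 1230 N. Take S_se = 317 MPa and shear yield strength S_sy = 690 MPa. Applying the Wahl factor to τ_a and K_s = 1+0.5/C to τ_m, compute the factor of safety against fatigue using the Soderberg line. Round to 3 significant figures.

1.28

C = D/d = 68.0/8.6 = 7.9070; K_W = (4C−1)/(4C−4)+0.615/C = 1.1864; K_s = 1+0.5/C = 1.0632
F_a = (F_max−F_min)/2 = 440.5 N; F_m = (F_max+F_min)/2 = 789.5 N
τ_a = K_W·8F_aD/(πd³) = 1.1864 × 119.92 = 142.27 MPa
τ_m = K_s·8F_mD/(πd³) = 1.0632 × 214.93 = 228.53 MPa
Soderberg: 1/n_f = τ_a/S_se + τ_m/S_sy = 142.27/317 + 228.53/690 = 0.44881 + 0.33120 = 0.78
n_f = 1/0.78 = 1.282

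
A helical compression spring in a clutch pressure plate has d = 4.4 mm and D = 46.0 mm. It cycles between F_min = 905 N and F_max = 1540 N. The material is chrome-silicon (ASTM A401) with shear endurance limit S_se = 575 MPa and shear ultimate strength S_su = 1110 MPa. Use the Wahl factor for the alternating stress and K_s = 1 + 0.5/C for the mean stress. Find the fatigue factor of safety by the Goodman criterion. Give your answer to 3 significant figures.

C = D/d = 46.0/4.4 = 10.4545; K_W = (4C−1)/(4C−4)+0.615/C = 1.1382; K_s = 1+0.5/C = 1.0478
F_a = (F_max−F_min)/2 = 317.5 N; F_m = (F_max+F_min)/2 = 1222.5 N
τ_a = K_W·8F_aD/(πd³) = 1.1382 × 436.6 = 496.92 MPa
τ_m = K_s·8F_mD/(πd³) = 1.0478 × 1681.1 = 1761.5 MPa
Goodman: 1/n_f = τ_a/S_se + τ_m/S_su = 496.92/575 + 1761.5/1110 = 0.86420 + 1.58692 = 2.4511
n_f = 1/2.4511 = 0.408

0.408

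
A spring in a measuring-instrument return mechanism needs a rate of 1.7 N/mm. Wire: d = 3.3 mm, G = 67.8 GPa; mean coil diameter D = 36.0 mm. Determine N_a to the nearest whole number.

13

N_a = Gd⁴/(8D³k) = (67.8×10³ × 3.3⁴)/(8 × 36.0³ × 1.7)
    = 8.04054e+06 / 634522 = 12.67 → 13 coils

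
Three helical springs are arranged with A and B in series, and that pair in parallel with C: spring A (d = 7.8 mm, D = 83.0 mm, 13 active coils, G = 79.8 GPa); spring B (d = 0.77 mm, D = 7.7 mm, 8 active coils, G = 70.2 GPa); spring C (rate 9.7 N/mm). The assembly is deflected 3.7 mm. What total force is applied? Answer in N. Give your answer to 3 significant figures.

k_A = Gd⁴/(8D³N_a) = (79.8×10³)(7.8⁴)/(8·83.0³·13) = 4.9672 N/mm
k_B = Gd⁴/(8D³N_a) = (70.2×10³)(0.77⁴)/(8·7.7³·8) = 0.84459 N/mm
Springs A,B series: k_AB = 1/(1/4.9672+1/0.84459) = 0.72185 N/mm; parallel with C: k_eq = 0.72185+9.7 = 10.422 N/mm
F = k_eq·δ = 10.422·3.7 = 38.561 N

38.6 N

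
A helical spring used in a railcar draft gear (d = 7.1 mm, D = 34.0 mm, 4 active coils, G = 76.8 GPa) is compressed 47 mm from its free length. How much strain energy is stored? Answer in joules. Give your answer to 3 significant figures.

k = Gd⁴/(8D³N_a) = (76.8×10³)(7.1⁴)/(8·34.0³·4) = 155.17 N/mm
U = ½kδ² = 0.5 × 155.17 × 47² = 1.7139e+05 N·mm = 171.39 J

171 J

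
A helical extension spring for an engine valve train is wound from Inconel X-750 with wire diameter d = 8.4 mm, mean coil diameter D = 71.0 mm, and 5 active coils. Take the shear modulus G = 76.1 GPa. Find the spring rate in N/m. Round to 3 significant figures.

k = Gd⁴/(8D³N_a) = (76.1×10³ × 8.4⁴) / (8 × 71.0³ × 5)
  = 3.7888e+08 / 1.43164e+07 = 26.465 N/mm = 26465 N/m

26500 N/m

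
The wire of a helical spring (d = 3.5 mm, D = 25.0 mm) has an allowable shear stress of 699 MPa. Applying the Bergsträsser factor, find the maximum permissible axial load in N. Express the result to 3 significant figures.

C = D/d = 25.0/3.5 = 7.1429
K_B = (4C+2)/(4C−3) = 30.571/25.571 = 1.1955
τ_max = K·8FD/(πd³) → F_max = τ_allow·πd³/(8DK)
F_max = 699·π·3.5³/(8·25.0·1.1955) = 94152/239.11 = 393.77 N

394 N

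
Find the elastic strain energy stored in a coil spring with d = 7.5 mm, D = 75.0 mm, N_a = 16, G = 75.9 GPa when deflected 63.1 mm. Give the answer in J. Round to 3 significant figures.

k = Gd⁴/(8D³N_a) = (75.9×10³)(7.5⁴)/(8·75.0³·16) = 4.4473 N/mm
U = ½kδ² = 0.5 × 4.4473 × 63.1² = 8853.6 N·mm = 8.8536 J

8.85 J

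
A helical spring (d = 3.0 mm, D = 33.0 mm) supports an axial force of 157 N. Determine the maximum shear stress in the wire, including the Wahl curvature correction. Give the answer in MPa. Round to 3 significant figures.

Spring index C = D/d = 33.0/3.0 = 11.0000
K_W = (4C−1)/(4C−4) + 0.615/C = 43.000/40.000 + 0.0559 = 1.1309
τ₀ = 8FD/(πd³) = 8·157·33.0/(π·3.0³) = 41448/84.823 = 488.64 MPa
τ_max = K·τ₀ = 1.1309 × 488.64 = 552.61 MPa

553 MPa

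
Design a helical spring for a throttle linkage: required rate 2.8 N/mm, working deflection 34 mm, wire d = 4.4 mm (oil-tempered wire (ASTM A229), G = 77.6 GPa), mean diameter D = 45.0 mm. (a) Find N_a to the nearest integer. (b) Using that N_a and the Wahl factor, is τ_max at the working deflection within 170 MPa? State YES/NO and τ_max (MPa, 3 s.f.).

(a) 14 coils; (b) YES, τ_max = 149 MPa

N_a = Gd⁴/(8D³k) = (77.6×10³)(4.4⁴)/(8·45.0³·2.8) = 14.25 → N_a = 14
Actual rate k = Gd⁴/(8D³·14) = 2.8498 N/mm
Working load F = kδ = 2.8498·34 = 96.894 N
C = 45.0/4.4 = 10.2273; K_W = (4C−1)/(4C−4)+0.615/C = 1.1414
τ_max = K_W·8FD/(πd³) = 1.1414·130.34 = 148.78 MPa
τ_max ≤ 170 MPa → acceptable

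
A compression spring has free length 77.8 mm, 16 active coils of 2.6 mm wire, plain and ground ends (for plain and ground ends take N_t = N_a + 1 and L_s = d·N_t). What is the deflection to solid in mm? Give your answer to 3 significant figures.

33.6 mm

N_t = 17; L_s = 2.6·17 = 44.2 mm
δ_solid = L₀ − L_s = 77.8 − 44.2 = 33.6 mm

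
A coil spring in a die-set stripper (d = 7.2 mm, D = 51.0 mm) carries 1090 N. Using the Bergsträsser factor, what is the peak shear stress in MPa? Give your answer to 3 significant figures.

454 MPa

Spring index C = D/d = 51.0/7.2 = 7.0833
K_B = (4C+2)/(4C−3) = 30.333/25.333 = 1.1974
τ₀ = 8FD/(πd³) = 8·1090·51.0/(π·7.2³) = 444720/1172.6 = 379.26 MPa
τ_max = K·τ₀ = 1.1974 × 379.26 = 454.12 MPa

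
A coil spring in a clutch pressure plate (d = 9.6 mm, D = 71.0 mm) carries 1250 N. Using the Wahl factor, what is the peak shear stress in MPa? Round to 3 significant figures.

Spring index C = D/d = 71.0/9.6 = 7.3958
K_W = (4C−1)/(4C−4) + 0.615/C = 28.583/25.583 + 0.0832 = 1.2004
τ₀ = 8FD/(πd³) = 8·1250·71.0/(π·9.6³) = 710000/2779.5 = 255.44 MPa
τ_max = K·τ₀ = 1.2004 × 255.44 = 306.64 MPa

307 MPa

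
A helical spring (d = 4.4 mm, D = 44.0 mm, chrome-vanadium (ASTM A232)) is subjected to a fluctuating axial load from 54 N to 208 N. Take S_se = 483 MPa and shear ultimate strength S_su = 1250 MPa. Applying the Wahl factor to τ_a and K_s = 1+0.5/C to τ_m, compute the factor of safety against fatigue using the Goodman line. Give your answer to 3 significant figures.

C = D/d = 44.0/4.4 = 10.0000; K_W = (4C−1)/(4C−4)+0.615/C = 1.1448; K_s = 1+0.5/C = 1.0500
F_a = (F_max−F_min)/2 = 77 N; F_m = (F_max+F_min)/2 = 131 N
τ_a = K_W·8F_aD/(πd³) = 1.1448 × 101.28 = 115.95 MPa
τ_m = K_s·8F_mD/(πd³) = 1.0500 × 172.31 = 180.92 MPa
Goodman: 1/n_f = τ_a/S_se + τ_m/S_su = 115.95/483 + 180.92/1250 = 0.24006 + 0.14474 = 0.3848
n_f = 1/0.3848 = 2.599

2.60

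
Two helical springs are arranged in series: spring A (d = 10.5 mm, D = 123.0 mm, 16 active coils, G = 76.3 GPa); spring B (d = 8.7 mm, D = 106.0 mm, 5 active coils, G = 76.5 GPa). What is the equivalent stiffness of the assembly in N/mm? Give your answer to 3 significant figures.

k_A = Gd⁴/(8D³N_a) = (76.3×10³)(10.5⁴)/(8·123.0³·16) = 3.8936 N/mm
k_B = Gd⁴/(8D³N_a) = (76.5×10³)(8.7⁴)/(8·106.0³·5) = 9.1994 N/mm
Series: 1/k_eq = 1/3.8936 + 1/9.1994 = 0.36553; k_eq = 2.7357 N/mm

2.74 N/mm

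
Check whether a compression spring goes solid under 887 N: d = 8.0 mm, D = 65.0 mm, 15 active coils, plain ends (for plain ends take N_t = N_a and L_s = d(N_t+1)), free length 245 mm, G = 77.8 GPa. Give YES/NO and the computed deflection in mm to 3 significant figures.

k = Gd⁴/(8D³N_a) = (77.8×10³)(8.0⁴)/(8·65.0³·15) = 9.6698 N/mm
N_t = 15; L_s = 8.0·16 = 128 mm; δ_solid = L₀ − L_s = 245 − 128 = 117 mm
δ = F/k = 887/9.6698 = 91.729 mm
δ < δ_solid → spring does not go solid

NO, δ = 91.7 mm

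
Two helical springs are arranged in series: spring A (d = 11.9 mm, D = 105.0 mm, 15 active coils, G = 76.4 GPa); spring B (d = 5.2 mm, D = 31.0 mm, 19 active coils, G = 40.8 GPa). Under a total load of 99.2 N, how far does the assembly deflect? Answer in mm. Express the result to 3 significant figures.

24.1 mm

k_A = Gd⁴/(8D³N_a) = (76.4×10³)(11.9⁴)/(8·105.0³·15) = 11.029 N/mm
k_B = Gd⁴/(8D³N_a) = (40.8×10³)(5.2⁴)/(8·31.0³·19) = 6.5879 N/mm
Series: 1/k_eq = 1/11.029 + 1/6.5879 = 0.24247; k_eq = 4.1243 N/mm
δ = F/k_eq = 99.2/4.1243 = 24.053 mm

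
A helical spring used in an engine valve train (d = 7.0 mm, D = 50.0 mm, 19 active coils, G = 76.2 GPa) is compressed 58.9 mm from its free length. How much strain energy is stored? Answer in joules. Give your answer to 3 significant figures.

16.7 J

k = Gd⁴/(8D³N_a) = (76.2×10³)(7.0⁴)/(8·50.0³·19) = 9.6293 N/mm
U = ½kδ² = 0.5 × 9.6293 × 58.9² = 16703 N·mm = 16.703 J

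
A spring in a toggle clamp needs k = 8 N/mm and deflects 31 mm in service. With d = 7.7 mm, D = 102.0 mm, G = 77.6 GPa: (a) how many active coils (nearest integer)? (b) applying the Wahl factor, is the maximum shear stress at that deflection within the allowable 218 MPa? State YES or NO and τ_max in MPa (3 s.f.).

N_a = Gd⁴/(8D³k) = (77.6×10³)(7.7⁴)/(8·102.0³·8) = 4.016 → N_a = 4
Actual rate k = Gd⁴/(8D³·4) = 8.0329 N/mm
Working load F = kδ = 8.0329·31 = 249.02 N
C = 102.0/7.7 = 13.2468; K_W = (4C−1)/(4C−4)+0.615/C = 1.1077
τ_max = K_W·8FD/(πd³) = 1.1077·141.68 = 156.93 MPa
τ_max ≤ 218 MPa → acceptable

(a) 4 coils; (b) YES, τ_max = 157 MPa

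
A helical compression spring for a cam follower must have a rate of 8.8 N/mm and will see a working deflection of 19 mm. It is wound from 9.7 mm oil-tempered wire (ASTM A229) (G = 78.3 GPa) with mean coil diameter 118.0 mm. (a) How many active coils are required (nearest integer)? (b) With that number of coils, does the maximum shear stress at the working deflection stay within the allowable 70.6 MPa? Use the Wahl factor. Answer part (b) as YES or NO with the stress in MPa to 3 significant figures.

(a) 6 coils; (b) YES, τ_max = 61.5 MPa

N_a = Gd⁴/(8D³k) = (78.3×10³)(9.7⁴)/(8·118.0³·8.8) = 5.993 → N_a = 6
Actual rate k = Gd⁴/(8D³·6) = 8.7894 N/mm
Working load F = kδ = 8.7894·19 = 167 N
C = 118.0/9.7 = 12.1649; K_W = (4C−1)/(4C−4)+0.615/C = 1.1177
τ_max = K_W·8FD/(πd³) = 1.1177·54.982 = 61.455 MPa
τ_max ≤ 70.6 MPa → acceptable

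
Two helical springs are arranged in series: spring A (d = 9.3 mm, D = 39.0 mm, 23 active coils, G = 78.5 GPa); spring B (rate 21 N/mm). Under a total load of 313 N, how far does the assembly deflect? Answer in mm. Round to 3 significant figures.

20.7 mm

k_A = Gd⁴/(8D³N_a) = (78.5×10³)(9.3⁴)/(8·39.0³·23) = 53.801 N/mm
Series: 1/k_eq = 1/53.801 + 1/21 = 0.066206; k_eq = 15.104 N/mm
δ = F/k_eq = 313/15.104 = 20.723 mm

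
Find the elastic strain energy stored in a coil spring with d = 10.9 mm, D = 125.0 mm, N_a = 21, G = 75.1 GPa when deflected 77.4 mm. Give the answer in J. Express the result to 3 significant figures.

9.68 J

k = Gd⁴/(8D³N_a) = (75.1×10³)(10.9⁴)/(8·125.0³·21) = 3.2308 N/mm
U = ½kδ² = 0.5 × 3.2308 × 77.4² = 9677.4 N·mm = 9.6774 J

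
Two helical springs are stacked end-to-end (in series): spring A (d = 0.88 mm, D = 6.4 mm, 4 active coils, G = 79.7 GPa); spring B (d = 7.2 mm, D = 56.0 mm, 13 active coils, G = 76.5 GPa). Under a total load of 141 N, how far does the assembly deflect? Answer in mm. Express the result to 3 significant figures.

37.3 mm

k_A = Gd⁴/(8D³N_a) = (79.7×10³)(0.88⁴)/(8·6.4³·4) = 5.6977 N/mm
k_B = Gd⁴/(8D³N_a) = (76.5×10³)(7.2⁴)/(8·56.0³·13) = 11.256 N/mm
Series: 1/k_eq = 1/5.6977 + 1/11.256 = 0.26435; k_eq = 3.7829 N/mm
δ = F/k_eq = 141/3.7829 = 37.273 mm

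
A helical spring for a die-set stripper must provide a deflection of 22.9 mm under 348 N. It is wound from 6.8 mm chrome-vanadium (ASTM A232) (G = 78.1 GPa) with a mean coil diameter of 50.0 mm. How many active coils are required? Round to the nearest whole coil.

Required rate k = F/δ = 348/22.9 = 15.197 N/mm
N_a = Gd⁴/(8D³k) = (78.1×10³ × 6.8⁴)/(8 × 50.0³ × 15.197)
    = 1.66989e+08 / 1.51965e+07 = 10.99 → 11 coils

11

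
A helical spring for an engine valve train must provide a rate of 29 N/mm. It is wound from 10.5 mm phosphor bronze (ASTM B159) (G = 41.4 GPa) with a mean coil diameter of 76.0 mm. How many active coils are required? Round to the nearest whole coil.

5

N_a = Gd⁴/(8D³k) = (41.4×10³ × 10.5⁴)/(8 × 76.0³ × 29)
    = 5.0322e+08 / 1.01842e+08 = 4.941 → 5 coils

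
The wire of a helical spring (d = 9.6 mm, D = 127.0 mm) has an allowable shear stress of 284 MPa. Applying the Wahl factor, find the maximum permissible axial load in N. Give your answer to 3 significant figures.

C = D/d = 127.0/9.6 = 13.2292
K_W = (4C−1)/(4C−4) + 0.615/C = 51.917/48.917 + 0.0465 = 1.1078
τ_max = K·8FD/(πd³) → F_max = τ_allow·πd³/(8DK)
F_max = 284·π·9.6³/(8·127.0·1.1078) = 7.8937e+05/1125.5 = 701.33 N

701 N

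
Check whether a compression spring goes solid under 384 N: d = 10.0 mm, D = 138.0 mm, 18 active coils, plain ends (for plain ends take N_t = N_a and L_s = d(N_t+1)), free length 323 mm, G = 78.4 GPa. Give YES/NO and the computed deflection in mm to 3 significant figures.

k = Gd⁴/(8D³N_a) = (78.4×10³)(10.0⁴)/(8·138.0³·18) = 2.0716 N/mm
N_t = 18; L_s = 10.0·19 = 190 mm; δ_solid = L₀ − L_s = 323 − 190 = 133 mm
δ = F/k = 384/2.0716 = 185.36 mm
δ ≥ δ_solid → spring goes solid

YES, δ = 185 mm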